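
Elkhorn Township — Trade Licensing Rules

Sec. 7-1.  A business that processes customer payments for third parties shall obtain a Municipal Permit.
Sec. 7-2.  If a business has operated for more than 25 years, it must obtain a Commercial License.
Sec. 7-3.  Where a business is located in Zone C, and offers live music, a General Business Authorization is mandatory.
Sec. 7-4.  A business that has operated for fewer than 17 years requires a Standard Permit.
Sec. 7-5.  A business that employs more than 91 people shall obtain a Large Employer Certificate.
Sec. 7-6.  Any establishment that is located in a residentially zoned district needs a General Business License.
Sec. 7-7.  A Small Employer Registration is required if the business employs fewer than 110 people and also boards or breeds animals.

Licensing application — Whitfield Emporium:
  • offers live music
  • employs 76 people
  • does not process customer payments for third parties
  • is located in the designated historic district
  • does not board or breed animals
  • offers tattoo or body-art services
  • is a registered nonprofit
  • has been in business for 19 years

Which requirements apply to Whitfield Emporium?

Sec. 7-1. does not process customer payments for third parties → Municipal Permit not required.
Sec. 7-2. years in business 19 ≤ 25 → Commercial License not required.
Sec. 7-3. is located in the designated historic district (not: is located in Zone C); offers live music → General Business Authorization not required.
Sec. 7-4. years in business 19 ≥ 17 → Standard Permit not required.
Sec. 7-5. employees 76 ≤ 91 → Large Employer Certificate not required.
Sec. 7-6. is located in the designated historic district (not: is located in a residentially zoned district) → General Business License not required.
Sec. 7-7. employees 76 < 110; does not board or breed animals → Small Employer Registration not required.

None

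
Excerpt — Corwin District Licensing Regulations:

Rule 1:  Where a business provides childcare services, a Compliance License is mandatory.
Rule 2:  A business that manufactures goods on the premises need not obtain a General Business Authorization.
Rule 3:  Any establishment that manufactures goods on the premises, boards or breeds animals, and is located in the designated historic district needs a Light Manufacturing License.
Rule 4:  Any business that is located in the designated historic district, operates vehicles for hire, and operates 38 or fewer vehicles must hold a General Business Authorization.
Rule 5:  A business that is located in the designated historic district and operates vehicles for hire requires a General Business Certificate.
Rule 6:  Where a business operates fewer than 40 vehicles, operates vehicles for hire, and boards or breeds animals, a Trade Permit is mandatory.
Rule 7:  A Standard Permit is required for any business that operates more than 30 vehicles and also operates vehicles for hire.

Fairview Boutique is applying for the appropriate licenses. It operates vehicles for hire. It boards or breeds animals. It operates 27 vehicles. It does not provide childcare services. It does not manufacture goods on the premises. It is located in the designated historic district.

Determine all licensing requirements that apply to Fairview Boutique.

General Business Authorization, General Business Certificate, Trade Permit

Rule 1: does not provide childcare services → Compliance License not required.
Rule 2: does not manufacture goods on the premises → General Business Authorization exemption does not apply.
Rule 3: does not manufacture goods on the premises; boards or breeds animals; is located in the designated historic district → Light Manufacturing License not required.
Rule 4: is located in the designated historic district; operates vehicles for hire; vehicles 27 ≤ 38 → General Business Authorization required.
Rule 5: is located in the designated historic district; operates vehicles for hire → General Business Certificate required.
Rule 6: vehicles 27 < 40; operates vehicles for hire; boards or breeds animals → Trade Permit required.
Rule 7: vehicles 27 ≤ 30; operates vehicles for hire → Standard Permit not required.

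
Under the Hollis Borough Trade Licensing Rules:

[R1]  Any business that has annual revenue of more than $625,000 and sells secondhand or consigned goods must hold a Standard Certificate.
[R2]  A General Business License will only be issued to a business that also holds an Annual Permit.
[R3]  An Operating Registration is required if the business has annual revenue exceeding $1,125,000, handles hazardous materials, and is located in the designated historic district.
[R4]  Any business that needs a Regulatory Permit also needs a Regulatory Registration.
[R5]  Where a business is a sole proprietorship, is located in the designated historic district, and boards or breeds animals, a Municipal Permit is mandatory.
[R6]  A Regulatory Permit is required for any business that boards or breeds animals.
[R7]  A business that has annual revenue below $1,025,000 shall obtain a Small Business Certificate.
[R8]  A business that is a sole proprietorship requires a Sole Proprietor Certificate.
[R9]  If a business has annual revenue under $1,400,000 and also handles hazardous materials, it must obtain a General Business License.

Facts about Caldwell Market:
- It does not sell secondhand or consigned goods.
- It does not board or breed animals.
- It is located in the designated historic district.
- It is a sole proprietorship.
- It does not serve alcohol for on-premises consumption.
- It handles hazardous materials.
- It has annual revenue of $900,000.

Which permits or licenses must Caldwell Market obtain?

Annual Permit, General Business License, Small Business Certificate, Sole Proprietor Certificate

[R1] revenue $900,000 > $625,000; does not sell secondhand or consigned goods → Standard Certificate not required.
[R2] General Business License is required → Annual Permit also required.
[R3] revenue $900,000 ≤ $1,125,000; handles hazardous materials; is located in the designated historic district → Operating Registration not required.
[R4] Regulatory Permit is not required → no effect.
[R5] is a sole proprietorship; is located in the designated historic district; does not board or breed animals → Municipal Permit not required.
[R6] does not board or breed animals → Regulatory Permit not required.
[R7] revenue $900,000 < $1,025,000 → Small Business Certificate required.
[R8] is a sole proprietorship → Sole Proprietor Certificate required.
[R9] revenue $900,000 < $1,400,000; handles hazardous materials → General Business License required.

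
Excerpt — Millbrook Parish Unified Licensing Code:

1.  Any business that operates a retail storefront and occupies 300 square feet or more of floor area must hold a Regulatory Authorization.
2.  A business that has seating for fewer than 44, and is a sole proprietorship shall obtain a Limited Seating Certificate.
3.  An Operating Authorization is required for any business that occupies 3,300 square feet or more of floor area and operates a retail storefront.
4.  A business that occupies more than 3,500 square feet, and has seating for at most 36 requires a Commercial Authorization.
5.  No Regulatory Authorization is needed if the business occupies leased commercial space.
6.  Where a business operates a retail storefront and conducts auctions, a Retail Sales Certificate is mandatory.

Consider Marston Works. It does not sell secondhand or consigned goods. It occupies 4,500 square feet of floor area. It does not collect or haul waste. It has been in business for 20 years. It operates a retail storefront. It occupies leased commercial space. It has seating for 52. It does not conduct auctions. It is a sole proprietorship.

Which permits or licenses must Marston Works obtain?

1. operates a retail storefront; floor area 4,500 square feet ≥ 300 square feet → Regulatory Authorization required.
2. seating 52 ≥ 44; is a sole proprietorship → Limited Seating Certificate not required.
3. floor area 4,500 square feet ≥ 3,300 square feet; operates a retail storefront → Operating Authorization required.
4. floor area 4,500 square feet > 3,500 square feet; seating 52 > 36 → Commercial Authorization not required.
5. occupies leased commercial space → exempt from Regulatory Authorization.
6. operates a retail storefront; does not conduct auctions → Retail Sales Certificate not required.

Operating Authorization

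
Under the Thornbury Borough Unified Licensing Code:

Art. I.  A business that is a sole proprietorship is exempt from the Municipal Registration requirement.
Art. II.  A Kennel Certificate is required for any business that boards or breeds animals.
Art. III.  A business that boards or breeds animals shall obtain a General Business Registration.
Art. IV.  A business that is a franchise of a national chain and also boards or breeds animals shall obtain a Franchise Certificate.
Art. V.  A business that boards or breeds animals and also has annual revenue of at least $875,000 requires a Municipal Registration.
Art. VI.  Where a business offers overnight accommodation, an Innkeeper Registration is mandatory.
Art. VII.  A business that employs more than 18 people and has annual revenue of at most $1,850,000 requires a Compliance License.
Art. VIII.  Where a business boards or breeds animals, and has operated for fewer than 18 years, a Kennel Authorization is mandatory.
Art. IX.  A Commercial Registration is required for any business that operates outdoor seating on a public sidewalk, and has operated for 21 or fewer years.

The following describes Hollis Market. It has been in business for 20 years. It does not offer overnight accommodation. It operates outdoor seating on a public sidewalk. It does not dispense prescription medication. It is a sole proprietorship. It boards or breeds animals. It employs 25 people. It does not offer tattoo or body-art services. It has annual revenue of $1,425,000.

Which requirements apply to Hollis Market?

Art. I. is a sole proprietorship → exempt from Municipal Registration.
Art. II. boards or breeds animals → Kennel Certificate required.
Art. III. boards or breeds animals → General Business Registration required.
Art. IV. is a sole proprietorship (not: is a franchise of a national chain); boards or breeds animals → Franchise Certificate not required.
Art. V. boards or breeds animals; revenue $1,425,000 ≥ $875,000 → Municipal Registration required.
Art. VI. does not offer overnight accommodation → Innkeeper Registration not required.
Art. VII. employees 25 > 18; revenue $1,425,000 ≤ $1,850,000 → Compliance License required.
Art. VIII. boards or breeds animals; years in business 20 ≥ 18 → Kennel Authorization not required.
Art. IX. operates outdoor seating on a public sidewalk; years in business 20 ≤ 21 → Commercial Registration required.

Commercial Registration, Compliance License, General Business Registration, Kennel Certificate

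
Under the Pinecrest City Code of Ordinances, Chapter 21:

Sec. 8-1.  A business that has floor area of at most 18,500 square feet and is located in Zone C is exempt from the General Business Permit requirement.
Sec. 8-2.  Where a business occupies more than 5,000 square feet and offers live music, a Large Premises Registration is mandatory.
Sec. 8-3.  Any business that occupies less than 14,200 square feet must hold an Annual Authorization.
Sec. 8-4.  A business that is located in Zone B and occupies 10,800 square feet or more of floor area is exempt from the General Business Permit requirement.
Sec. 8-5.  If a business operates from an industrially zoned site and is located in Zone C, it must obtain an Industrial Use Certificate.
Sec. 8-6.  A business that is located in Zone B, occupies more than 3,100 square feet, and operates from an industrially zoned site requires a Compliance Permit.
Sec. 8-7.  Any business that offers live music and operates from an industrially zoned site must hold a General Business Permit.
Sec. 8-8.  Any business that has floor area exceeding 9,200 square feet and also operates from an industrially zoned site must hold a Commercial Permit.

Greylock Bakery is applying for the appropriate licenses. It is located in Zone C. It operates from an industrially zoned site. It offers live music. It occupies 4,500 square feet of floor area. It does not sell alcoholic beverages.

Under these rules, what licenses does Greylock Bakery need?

Annual Authorization, Industrial Use Certificate

Sec. 8-1. floor area 4,500 square feet ≤ 18,500 square feet; is located in Zone C → exempt from General Business Permit.
Sec. 8-2. floor area 4,500 square feet ≤ 5,000 square feet; offers live music → Large Premises Registration not required.
Sec. 8-3. floor area 4,500 square feet < 14,200 square feet → Annual Authorization required.
Sec. 8-4. is located in Zone C (not: is located in Zone B); floor area 4,500 square feet < 10,800 square feet → General Business Permit exemption does not apply.
Sec. 8-5. operates from an industrially zoned site; is located in Zone C → Industrial Use Certificate required.
Sec. 8-6. is located in Zone C (not: is located in Zone B); floor area 4,500 square feet > 3,100 square feet; operates from an industrially zoned site → Compliance Permit not required.
Sec. 8-7. offers live music; operates from an industrially zoned site → General Business Permit required.
Sec. 8-8. floor area 4,500 square feet ≤ 9,200 square feet; operates from an industrially zoned site → Commercial Permit not required.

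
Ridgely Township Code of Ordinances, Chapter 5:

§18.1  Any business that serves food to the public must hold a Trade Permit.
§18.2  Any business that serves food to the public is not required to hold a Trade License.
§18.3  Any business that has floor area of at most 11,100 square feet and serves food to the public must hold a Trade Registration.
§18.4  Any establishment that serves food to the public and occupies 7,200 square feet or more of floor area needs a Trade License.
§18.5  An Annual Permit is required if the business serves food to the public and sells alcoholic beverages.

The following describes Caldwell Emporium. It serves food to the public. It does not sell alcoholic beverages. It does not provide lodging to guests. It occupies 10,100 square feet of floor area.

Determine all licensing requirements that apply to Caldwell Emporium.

Trade Permit, Trade Registration

§18.1 serves food to the public → Trade Permit required.
§18.2 serves food to the public → exempt from Trade License.
§18.3 floor area 10,100 square feet ≤ 11,100 square feet; serves food to the public → Trade Registration required.
§18.4 serves food to the public; floor area 10,100 square feet ≥ 7,200 square feet → Trade License required.
§18.5 serves food to the public; does not sell alcoholic beverages → Annual Permit not required.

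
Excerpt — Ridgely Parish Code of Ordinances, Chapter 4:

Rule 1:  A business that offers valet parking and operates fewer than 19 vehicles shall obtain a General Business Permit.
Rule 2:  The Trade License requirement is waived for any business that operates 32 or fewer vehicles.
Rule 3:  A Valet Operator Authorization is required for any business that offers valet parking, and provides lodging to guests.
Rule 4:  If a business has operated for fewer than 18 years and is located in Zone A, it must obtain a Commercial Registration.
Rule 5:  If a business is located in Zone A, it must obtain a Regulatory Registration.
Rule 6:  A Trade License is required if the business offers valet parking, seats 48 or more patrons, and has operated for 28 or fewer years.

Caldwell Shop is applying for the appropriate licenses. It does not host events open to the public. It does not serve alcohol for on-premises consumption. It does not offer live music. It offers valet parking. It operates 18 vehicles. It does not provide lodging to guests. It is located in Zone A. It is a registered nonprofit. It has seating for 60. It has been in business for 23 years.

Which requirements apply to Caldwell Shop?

General Business Permit, Regulatory Registration

Rule 1: offers valet parking; vehicles 18 < 19 → General Business Permit required.
Rule 2: vehicles 18 ≤ 32 → exempt from Trade License.
Rule 3: offers valet parking; does not provide lodging to guests → Valet Operator Authorization not required.
Rule 4: years in business 23 ≥ 18; is located in Zone A → Commercial Registration not required.
Rule 5: is located in Zone A → Regulatory Registration required.
Rule 6: offers valet parking; seating 60 ≥ 48; years in business 23 ≤ 28 → Trade License required.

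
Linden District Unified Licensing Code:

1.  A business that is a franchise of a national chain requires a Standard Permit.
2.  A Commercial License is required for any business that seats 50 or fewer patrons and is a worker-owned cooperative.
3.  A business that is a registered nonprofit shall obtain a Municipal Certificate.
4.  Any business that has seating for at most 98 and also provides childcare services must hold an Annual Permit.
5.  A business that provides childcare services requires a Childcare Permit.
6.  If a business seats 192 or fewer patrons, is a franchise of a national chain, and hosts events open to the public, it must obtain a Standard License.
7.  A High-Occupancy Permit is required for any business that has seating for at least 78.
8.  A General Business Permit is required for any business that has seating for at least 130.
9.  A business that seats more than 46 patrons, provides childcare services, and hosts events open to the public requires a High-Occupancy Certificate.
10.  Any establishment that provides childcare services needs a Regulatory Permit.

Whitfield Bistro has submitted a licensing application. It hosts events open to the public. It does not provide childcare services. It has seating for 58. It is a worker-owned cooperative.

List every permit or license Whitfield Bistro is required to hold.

1. is a worker-owned cooperative (not: is a franchise of a national chain) → Standard Permit not required.
2. seating 58 > 50; is a worker-owned cooperative → Commercial License not required.
3. is a worker-owned cooperative (not: is a registered nonprofit) → Municipal Certificate not required.
4. seating 58 ≤ 98; does not provide childcare services → Annual Permit not required.
5. does not provide childcare services → Childcare Permit not required.
6. seating 58 ≤ 192; is a worker-owned cooperative (not: is a franchise of a national chain); hosts events open to the public → Standard License not required.
7. seating 58 < 78 → High-Occupancy Permit not required.
8. seating 58 < 130 → General Business Permit not required.
9. seating 58 > 46; does not provide childcare services; hosts events open to the public → High-Occupancy Certificate not required.
10. does not provide childcare services → Regulatory Permit not required.

None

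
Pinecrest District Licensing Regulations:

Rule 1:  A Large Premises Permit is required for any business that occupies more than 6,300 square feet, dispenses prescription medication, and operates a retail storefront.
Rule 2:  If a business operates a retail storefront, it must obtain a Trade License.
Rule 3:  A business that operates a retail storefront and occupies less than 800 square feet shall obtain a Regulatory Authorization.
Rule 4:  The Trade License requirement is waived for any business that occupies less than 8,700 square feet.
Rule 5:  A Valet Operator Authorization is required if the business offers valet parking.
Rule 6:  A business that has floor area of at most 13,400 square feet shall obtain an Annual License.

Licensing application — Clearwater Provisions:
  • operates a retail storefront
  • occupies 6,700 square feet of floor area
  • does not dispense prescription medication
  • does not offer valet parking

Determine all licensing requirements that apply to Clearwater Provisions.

Annual License

Rule 1: floor area 6,700 square feet > 6,300 square feet; does not dispense prescription medication; operates a retail storefront → Large Premises Permit not required.
Rule 2: operates a retail storefront → Trade License required.
Rule 3: operates a retail storefront; floor area 6,700 square feet ≥ 800 square feet → Regulatory Authorization not required.
Rule 4: floor area 6,700 square feet < 8,700 square feet → exempt from Trade License.
Rule 5: does not offer valet parking → Valet Operator Authorization not required.
Rule 6: floor area 6,700 square feet ≤ 13,400 square feet → Annual License required.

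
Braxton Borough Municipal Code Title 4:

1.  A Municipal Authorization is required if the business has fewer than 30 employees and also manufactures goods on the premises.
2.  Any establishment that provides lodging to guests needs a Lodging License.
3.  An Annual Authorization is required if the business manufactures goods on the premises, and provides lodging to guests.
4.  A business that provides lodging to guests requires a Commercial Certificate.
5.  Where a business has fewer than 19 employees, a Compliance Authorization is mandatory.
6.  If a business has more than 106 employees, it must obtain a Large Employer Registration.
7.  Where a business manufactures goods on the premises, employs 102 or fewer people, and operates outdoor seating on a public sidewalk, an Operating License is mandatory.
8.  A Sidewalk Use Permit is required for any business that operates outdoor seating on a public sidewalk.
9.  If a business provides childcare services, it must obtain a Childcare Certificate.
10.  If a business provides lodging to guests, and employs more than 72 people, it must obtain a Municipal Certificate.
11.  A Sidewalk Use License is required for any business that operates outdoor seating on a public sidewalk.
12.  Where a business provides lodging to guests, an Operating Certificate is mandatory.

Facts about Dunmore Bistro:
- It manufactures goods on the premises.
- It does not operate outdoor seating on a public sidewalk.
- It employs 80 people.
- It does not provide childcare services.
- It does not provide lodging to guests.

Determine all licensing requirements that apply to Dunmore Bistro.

None

1. employees 80 ≥ 30; manufactures goods on the premises → Municipal Authorization not required.
2. does not provide lodging to guests → Lodging License not required.
3. manufactures goods on the premises; does not provide lodging to guests → Annual Authorization not required.
4. does not provide lodging to guests → Commercial Certificate not required.
5. employees 80 ≥ 19 → Compliance Authorization not required.
6. employees 80 ≤ 106 → Large Employer Registration not required.
7. manufactures goods on the premises; employees 80 ≤ 102; does not operate outdoor seating on a public sidewalk → Operating License not required.
8. does not operate outdoor seating on a public sidewalk → Sidewalk Use Permit not required.
9. does not provide childcare services → Childcare Certificate not required.
10. does not provide lodging to guests; employees 80 > 72 → Municipal Certificate not required.
11. does not operate outdoor seating on a public sidewalk → Sidewalk Use License not required.
12. does not provide lodging to guests → Operating Certificate not required.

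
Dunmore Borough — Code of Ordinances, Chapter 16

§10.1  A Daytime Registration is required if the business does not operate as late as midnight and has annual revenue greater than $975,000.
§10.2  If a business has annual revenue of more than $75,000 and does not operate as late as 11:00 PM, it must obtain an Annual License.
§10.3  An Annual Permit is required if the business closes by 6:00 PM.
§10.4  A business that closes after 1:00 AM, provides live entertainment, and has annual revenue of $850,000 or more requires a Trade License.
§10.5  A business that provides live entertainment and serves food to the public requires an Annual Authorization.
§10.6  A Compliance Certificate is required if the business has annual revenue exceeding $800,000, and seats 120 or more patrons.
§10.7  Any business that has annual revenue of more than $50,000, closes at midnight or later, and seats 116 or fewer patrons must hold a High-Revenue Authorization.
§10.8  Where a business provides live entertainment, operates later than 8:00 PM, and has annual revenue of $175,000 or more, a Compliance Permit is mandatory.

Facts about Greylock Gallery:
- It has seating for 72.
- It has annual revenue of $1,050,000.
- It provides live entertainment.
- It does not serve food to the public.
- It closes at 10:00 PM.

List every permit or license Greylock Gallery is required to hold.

§10.1 closes 10:00 PM, at/before midnight; revenue $1,050,000 > $975,000 → Daytime Registration required.
§10.2 revenue $1,050,000 > $75,000; closes 10:00 PM, at/before 11:00 PM → Annual License required.
§10.3 closes 10:00 PM, after 6:00 PM → Annual Permit not required.
§10.4 closes 10:00 PM, at/before 1:00 AM; provides live entertainment; revenue $1,050,000 ≥ $850,000 → Trade License not required.
§10.5 provides live entertainment; does not serve food to the public → Annual Authorization not required.
§10.6 revenue $1,050,000 > $800,000; seating 72 < 120 → Compliance Certificate not required.
§10.7 revenue $1,050,000 > $50,000; closes 10:00 PM, at/before midnight; seating 72 ≤ 116 → High-Revenue Authorization not required.
§10.8 provides live entertainment; closes 10:00 PM, after 8:00 PM; revenue $1,050,000 ≥ $175,000 → Compliance Permit required.

Annual License, Compliance Permit, Daytime Registration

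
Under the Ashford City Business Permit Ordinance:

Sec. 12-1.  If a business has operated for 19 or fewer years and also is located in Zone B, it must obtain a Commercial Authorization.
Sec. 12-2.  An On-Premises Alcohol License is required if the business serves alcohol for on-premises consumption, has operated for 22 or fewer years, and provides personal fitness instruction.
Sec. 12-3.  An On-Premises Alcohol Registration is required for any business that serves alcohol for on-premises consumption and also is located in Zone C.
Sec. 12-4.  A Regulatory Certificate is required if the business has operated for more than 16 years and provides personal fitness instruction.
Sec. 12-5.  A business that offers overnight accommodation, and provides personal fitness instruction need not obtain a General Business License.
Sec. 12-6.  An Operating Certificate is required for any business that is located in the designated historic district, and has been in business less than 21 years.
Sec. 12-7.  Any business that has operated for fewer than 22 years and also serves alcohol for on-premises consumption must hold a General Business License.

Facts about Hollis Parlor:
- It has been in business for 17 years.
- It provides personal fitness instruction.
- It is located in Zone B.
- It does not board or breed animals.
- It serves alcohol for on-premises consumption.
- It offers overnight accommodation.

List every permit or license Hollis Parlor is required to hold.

Commercial Authorization, On-Premises Alcohol License, Regulatory Certificate

Sec. 12-1. years in business 17 ≤ 19; is located in Zone B → Commercial Authorization required.
Sec. 12-2. serves alcohol for on-premises consumption; years in business 17 ≤ 22; provides personal fitness instruction → On-Premises Alcohol License required.
Sec. 12-3. serves alcohol for on-premises consumption; is located in Zone B (not: is located in Zone C) → On-Premises Alcohol Registration not required.
Sec. 12-4. years in business 17 > 16; provides personal fitness instruction → Regulatory Certificate required.
Sec. 12-5. offers overnight accommodation; provides personal fitness instruction → exempt from General Business License.
Sec. 12-6. is located in Zone B (not: is located in the designated historic district); years in business 17 < 21 → Operating Certificate not required.
Sec. 12-7. years in business 17 < 22; serves alcohol for on-premises consumption → General Business License required.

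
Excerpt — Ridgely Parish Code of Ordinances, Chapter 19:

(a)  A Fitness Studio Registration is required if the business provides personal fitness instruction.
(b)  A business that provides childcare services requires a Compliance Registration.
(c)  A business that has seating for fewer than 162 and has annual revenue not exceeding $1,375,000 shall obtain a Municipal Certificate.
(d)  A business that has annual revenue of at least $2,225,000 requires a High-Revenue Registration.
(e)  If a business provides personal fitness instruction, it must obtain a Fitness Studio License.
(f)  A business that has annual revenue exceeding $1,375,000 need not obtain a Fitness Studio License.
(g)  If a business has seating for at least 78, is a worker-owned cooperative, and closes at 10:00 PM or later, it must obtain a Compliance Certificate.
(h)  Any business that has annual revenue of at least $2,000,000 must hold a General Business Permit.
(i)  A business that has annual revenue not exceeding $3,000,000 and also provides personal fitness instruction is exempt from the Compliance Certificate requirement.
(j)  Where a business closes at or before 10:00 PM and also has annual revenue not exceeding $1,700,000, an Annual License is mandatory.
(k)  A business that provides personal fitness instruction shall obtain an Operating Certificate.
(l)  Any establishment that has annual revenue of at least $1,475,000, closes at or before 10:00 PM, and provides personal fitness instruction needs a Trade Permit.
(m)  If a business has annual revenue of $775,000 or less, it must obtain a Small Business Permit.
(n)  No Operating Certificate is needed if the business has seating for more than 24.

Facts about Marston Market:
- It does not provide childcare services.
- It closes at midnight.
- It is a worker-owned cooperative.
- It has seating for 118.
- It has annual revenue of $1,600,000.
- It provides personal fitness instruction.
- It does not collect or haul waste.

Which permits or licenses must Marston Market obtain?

Fitness Studio Registration

(a) provides personal fitness instruction → Fitness Studio Registration required.
(b) does not provide childcare services → Compliance Registration not required.
(c) seating 118 < 162; revenue $1,600,000 > $1,375,000 → Municipal Certificate not required.
(d) revenue $1,600,000 < $2,225,000 → High-Revenue Registration not required.
(e) provides personal fitness instruction → Fitness Studio License required.
(f) revenue $1,600,000 > $1,375,000 → exempt from Fitness Studio License.
(g) seating 118 ≥ 78; is a worker-owned cooperative; closes midnight, after 10:00 PM → Compliance Certificate required.
(h) revenue $1,600,000 < $2,000,000 → General Business Permit not required.
(i) revenue $1,600,000 ≤ $3,000,000; provides personal fitness instruction → exempt from Compliance Certificate.
(j) closes midnight, after 10:00 PM; revenue $1,600,000 ≤ $1,700,000 → Annual License not required.
(k) provides personal fitness instruction → Operating Certificate required.
(l) revenue $1,600,000 ≥ $1,475,000; closes midnight, after 10:00 PM; provides personal fitness instruction → Trade Permit not required.
(m) revenue $1,600,000 > $775,000 → Small Business Permit not required.
(n) seating 118 > 24 → exempt from Operating Certificate.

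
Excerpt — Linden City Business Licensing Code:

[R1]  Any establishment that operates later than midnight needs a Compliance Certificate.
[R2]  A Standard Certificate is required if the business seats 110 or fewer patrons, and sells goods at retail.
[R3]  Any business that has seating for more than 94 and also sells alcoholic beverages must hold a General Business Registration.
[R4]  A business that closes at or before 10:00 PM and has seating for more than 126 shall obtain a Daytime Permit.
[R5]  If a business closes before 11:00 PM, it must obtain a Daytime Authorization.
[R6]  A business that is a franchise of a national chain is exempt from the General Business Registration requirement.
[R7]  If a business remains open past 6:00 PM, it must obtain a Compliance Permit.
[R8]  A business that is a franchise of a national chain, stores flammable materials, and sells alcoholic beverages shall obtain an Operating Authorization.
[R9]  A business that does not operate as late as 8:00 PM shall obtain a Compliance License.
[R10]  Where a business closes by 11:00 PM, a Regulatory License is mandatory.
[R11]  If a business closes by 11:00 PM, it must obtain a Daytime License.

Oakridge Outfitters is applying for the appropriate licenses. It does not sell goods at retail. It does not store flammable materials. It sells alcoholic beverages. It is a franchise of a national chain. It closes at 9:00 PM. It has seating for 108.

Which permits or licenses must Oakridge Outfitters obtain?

[R1] closes 9:00 PM, at/before midnight → Compliance Certificate not required.
[R2] seating 108 ≤ 110; does not sell goods at retail → Standard Certificate not required.
[R3] seating 108 > 94; sells alcoholic beverages → General Business Registration required.
[R4] closes 9:00 PM, at/before 10:00 PM; seating 108 ≤ 126 → Daytime Permit not required.
[R5] closes 9:00 PM, at/before 11:00 PM → Daytime Authorization required.
[R6] is a franchise of a national chain → exempt from General Business Registration.
[R7] closes 9:00 PM, after 6:00 PM → Compliance Permit required.
[R8] is a franchise of a national chain; does not store flammable materials; sells alcoholic beverages → Operating Authorization not required.
[R9] closes 9:00 PM, after 8:00 PM → Compliance License not required.
[R10] closes 9:00 PM, at/before 11:00 PM → Regulatory License required.
[R11] closes 9:00 PM, at/before 11:00 PM → Daytime License required.

Compliance Permit, Daytime Authorization, Daytime License, Regulatory License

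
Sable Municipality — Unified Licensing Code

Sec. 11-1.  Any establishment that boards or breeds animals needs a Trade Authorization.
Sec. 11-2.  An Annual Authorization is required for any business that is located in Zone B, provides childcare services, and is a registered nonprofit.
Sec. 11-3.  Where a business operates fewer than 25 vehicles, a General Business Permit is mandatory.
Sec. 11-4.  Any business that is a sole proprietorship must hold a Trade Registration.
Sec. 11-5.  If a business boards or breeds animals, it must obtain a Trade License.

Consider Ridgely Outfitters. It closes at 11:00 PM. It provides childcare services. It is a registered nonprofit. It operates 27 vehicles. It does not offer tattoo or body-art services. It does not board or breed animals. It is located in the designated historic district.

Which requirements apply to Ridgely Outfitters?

Sec. 11-1. does not board or breed animals → Trade Authorization not required.
Sec. 11-2. is located in the designated historic district (not: is located in Zone B); provides childcare services; is a registered nonprofit → Annual Authorization not required.
Sec. 11-3. vehicles 27 ≥ 25 → General Business Permit not required.
Sec. 11-4. is a registered nonprofit (not: is a sole proprietorship) → Trade Registration not required.
Sec. 11-5. does not board or breed animals → Trade License not required.

None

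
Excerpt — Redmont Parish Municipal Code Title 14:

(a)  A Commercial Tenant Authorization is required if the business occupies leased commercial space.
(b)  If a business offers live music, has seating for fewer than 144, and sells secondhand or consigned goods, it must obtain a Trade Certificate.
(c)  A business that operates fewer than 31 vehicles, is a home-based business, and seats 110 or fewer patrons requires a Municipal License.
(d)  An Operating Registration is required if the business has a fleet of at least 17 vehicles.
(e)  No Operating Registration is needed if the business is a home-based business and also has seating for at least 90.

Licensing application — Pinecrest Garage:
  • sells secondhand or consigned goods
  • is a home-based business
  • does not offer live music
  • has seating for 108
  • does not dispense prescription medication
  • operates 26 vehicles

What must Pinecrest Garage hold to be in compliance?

(a) is a home-based business (not: occupies leased commercial space) → Commercial Tenant Authorization not required.
(b) does not offer live music; seating 108 < 144; sells secondhand or consigned goods → Trade Certificate not required.
(c) vehicles 26 < 31; is a home-based business; seating 108 ≤ 110 → Municipal License required.
(d) vehicles 26 ≥ 17 → Operating Registration required.
(e) is a home-based business; seating 108 ≥ 90 → exempt from Operating Registration.

Municipal License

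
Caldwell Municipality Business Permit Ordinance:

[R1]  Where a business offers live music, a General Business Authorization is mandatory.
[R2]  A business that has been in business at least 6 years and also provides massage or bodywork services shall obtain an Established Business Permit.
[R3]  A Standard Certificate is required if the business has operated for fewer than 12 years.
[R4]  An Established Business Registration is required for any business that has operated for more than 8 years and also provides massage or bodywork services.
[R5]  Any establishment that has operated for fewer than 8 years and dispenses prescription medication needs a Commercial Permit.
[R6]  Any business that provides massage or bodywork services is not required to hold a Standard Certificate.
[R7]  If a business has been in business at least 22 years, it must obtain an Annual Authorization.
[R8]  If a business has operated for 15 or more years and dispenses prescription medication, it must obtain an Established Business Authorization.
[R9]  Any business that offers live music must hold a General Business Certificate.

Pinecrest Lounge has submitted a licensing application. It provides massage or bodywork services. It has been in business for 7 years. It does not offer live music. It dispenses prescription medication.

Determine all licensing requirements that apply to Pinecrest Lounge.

Commercial Permit, Established Business Permit

[R1] does not offer live music → General Business Authorization not required.
[R2] years in business 7 ≥ 6; provides massage or bodywork services → Established Business Permit required.
[R3] years in business 7 < 12 → Standard Certificate required.
[R4] years in business 7 ≤ 8; provides massage or bodywork services → Established Business Registration not required.
[R5] years in business 7 < 8; dispenses prescription medication → Commercial Permit required.
[R6] provides massage or bodywork services → exempt from Standard Certificate.
[R7] years in business 7 < 22 → Annual Authorization not required.
[R8] years in business 7 < 15; dispenses prescription medication → Established Business Authorization not required.
[R9] does not offer live music → General Business Certificate not required.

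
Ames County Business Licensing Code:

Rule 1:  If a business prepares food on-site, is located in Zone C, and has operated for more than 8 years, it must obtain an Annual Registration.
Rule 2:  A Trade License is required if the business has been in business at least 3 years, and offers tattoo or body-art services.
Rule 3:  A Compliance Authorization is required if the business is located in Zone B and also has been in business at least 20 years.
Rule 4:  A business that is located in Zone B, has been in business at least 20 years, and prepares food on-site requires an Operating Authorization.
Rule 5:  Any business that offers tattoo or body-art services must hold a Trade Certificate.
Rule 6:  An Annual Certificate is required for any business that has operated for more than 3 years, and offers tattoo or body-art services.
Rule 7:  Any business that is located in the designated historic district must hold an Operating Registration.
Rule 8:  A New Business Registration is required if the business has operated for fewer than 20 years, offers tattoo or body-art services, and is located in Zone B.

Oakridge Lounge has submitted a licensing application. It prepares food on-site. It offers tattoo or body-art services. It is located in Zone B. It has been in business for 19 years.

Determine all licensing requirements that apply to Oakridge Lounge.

Rule 1: prepares food on-site; is located in Zone B (not: is located in Zone C); years in business 19 > 8 → Annual Registration not required.
Rule 2: years in business 19 ≥ 3; offers tattoo or body-art services → Trade License required.
Rule 3: is located in Zone B; years in business 19 < 20 → Compliance Authorization not required.
Rule 4: is located in Zone B; years in business 19 < 20; prepares food on-site → Operating Authorization not required.
Rule 5: offers tattoo or body-art services → Trade Certificate required.
Rule 6: years in business 19 > 3; offers tattoo or body-art services → Annual Certificate required.
Rule 7: is located in Zone B (not: is located in the designated historic district) → Operating Registration not required.
Rule 8: years in business 19 < 20; offers tattoo or body-art services; is located in Zone B → New Business Registration required.

Annual Certificate, New Business Registration, Trade Certificate, Trade License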